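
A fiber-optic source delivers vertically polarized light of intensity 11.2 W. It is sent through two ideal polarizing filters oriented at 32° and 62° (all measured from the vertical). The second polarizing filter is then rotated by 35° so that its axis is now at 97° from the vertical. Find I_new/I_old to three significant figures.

Before rotation:
I₁ = I₀ cos²(32° − 0°) = I₀ cos²(32°) = 0.7192 I₀.
I₂ = I₁ cos²(62° − 32°) = 0.7192 I₀ · cos²(30°) = 0.5394 I₀.
After rotation:
I₁ = I₀ cos²(32° − 0°) = I₀ cos²(32°) = 0.7192 I₀.
I₂ = I₁ cos²(97° − 32°) = 0.7192 I₀ · cos²(65°) = 0.1285 I₀.
Ratio = 0.1285 / 0.5394 = 0.2381.

I_new/I_old ≈ 0.238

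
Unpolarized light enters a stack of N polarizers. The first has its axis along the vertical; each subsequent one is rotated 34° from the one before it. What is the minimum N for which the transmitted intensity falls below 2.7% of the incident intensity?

N = 9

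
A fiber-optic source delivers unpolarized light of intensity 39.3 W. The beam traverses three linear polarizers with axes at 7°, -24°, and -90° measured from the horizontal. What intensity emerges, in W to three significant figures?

I ≈ 2.39 W

Unpolarized light through the first polarizer → I₁ = 39.3 W/2 = 19.65 W, polarized at 7°.
I₂ = I₁ · cos²(31°) = 19.65 · 0.7347 = 14.44 W.
I₃ = I₂ · cos²(66°) = 14.44 · 0.1654 = 2.388 W.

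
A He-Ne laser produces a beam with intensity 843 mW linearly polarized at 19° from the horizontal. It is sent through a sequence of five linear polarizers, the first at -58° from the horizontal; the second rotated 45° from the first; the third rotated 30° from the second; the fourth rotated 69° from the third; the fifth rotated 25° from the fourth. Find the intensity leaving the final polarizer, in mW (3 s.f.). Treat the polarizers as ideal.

I ≈ 1.69 mW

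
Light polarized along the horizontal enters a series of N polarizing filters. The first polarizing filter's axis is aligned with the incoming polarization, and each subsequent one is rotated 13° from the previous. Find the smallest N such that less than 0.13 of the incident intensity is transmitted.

N = 41

First polarizer is aligned with the polarization: full transmission.
Each further stage multiplies by cos²(13°) = 0.9494.
After N polarizers: T = 0.9494^(N−1). Require T < 0.13 ⇒ N−1 > ln(0.13)/ln(0.9494) = 39.29, so N−1 ≥ 40 and N = 41.
Check: N=41 gives T = 0.1253 < 0.13; N=40 gives T = 0.132.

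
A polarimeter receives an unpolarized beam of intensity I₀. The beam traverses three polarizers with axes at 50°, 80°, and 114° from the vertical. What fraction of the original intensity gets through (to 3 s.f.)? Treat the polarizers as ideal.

Unpolarized light through the first polarizer → I₁ = ½ I₀, now polarized at 50°.
I₂ = I₁ cos²(80° − 50°) = 0.5 I₀ · cos²(30°) = 0.375 I₀.
I₃ = I₂ cos²(114° − 80°) = 0.375 I₀ · cos²(34°) = 0.2577 I₀.
Transmitted fraction = 0.2577.

≈ 0.258 I₀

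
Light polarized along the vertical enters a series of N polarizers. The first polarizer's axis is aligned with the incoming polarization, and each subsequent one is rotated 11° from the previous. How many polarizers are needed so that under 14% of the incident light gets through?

N = 55

First polarizer is aligned with the polarization: full transmission.
Each further stage multiplies by cos²(11°) = 0.9636.
After N polarizers: T = 0.9636^(N−1). Require T < 0.14 ⇒ N−1 > ln(0.14)/ln(0.9636) = 53.01, so N−1 ≥ 54 and N = 55.
Check: N=55 gives T = 0.135 < 0.14; N=54 gives T = 0.1401.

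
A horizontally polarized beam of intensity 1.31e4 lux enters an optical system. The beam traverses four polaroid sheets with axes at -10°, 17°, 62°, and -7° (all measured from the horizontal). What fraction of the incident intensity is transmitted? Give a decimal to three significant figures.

I/I₀ ≈ 0.0494

I₁ = 1.31e4 lux · cos²(10°) = 1.27e+04 lux.
I₂ = I₁ · cos²(27°) = 1.27e+04 · 0.7939 = 1.009e+04 lux.
I₃ = I₂ · cos²(45°) = 1.009e+04 · 0.5 = 5043 lux.
I₄ = I₃ · cos²(69°) = 5043 · 0.1284 = 647.7 lux.
Transmitted fraction = 0.04944.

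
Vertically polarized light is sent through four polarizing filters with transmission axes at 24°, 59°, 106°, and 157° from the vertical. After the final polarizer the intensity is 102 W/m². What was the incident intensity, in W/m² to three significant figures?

I₀ ≈ 989 W/m²

By Malus's law, I₁ = I₀ cos²(24° − 0°) = I₀ cos²(24°) = 0.8346 I₀.
I₂ = I₁ cos²(59° − 24°) = 0.8346 I₀ · cos²(35°) = 0.56 I₀.
I₃ = I₂ cos²(106° − 59°) = 0.56 I₀ · cos²(47°) = 0.2605 I₀.
I₄ = I₃ cos²(157° − 106°) = 0.2605 I₀ · cos²(51°) = 0.1032 I₀.
So 102 W/m² = 0.1032 I₀, giving I₀ = 102/0.1032 = 988.8 W/m².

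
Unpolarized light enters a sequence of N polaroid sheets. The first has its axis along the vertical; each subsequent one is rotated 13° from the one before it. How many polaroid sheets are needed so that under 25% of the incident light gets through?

N = 15

First polarizer halves the unpolarized light: factor 1/2.
Each further stage multiplies by cos²(13°) = 0.9494.
After N polarizers: T = 0.5·0.9494^(N−1). Require T < 0.25 ⇒ N−1 > ln(0.25/0.5)/ln(0.9494) = 13.35, so N−1 ≥ 14 and N = 15.
Check: N=15 gives T = 0.2417 < 0.25; N=14 gives T = 0.2546.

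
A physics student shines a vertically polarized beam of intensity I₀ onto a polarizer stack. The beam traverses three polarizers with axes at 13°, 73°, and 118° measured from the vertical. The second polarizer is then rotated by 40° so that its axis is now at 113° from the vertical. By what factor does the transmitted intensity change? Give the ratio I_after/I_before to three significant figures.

I_new/I_old ≈ 0.239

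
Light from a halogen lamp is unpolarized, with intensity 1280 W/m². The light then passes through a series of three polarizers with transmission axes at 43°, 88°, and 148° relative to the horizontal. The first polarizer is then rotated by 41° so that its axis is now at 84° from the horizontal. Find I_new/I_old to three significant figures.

I_new/I_old ≈ 1.99

Before rotation:
Unpolarized light through the first polarizer → I₁ = ½ I₀, now polarized at 43°.
I₂ = I₁ cos²(88° − 43°) = 0.5 I₀ · cos²(45°) = 0.25 I₀.
I₃ = I₂ cos²(148° − 88°) = 0.25 I₀ · cos²(60°) = 0.0625 I₀.
After rotation:
Unpolarized light through the first polarizer → I₁ = ½ I₀, now polarized at 84°.
I₂ = I₁ cos²(88° − 84°) = 0.5 I₀ · cos²(4°) = 0.4976 I₀.
I₃ = I₂ cos²(148° − 88°) = 0.4976 I₀ · cos²(60°) = 0.1244 I₀.
Ratio = 0.1244 / 0.0625 = 1.99.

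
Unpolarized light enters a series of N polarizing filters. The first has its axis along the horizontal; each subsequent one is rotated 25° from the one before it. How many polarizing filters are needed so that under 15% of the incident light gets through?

First polarizer halves the unpolarized light: factor 1/2.
Each further stage multiplies by cos²(25°) = 0.8214.
After N polarizers: T = 0.5·0.8214^(N−1). Require T < 0.15 ⇒ N−1 > ln(0.15/0.5)/ln(0.8214) = 6.12, so N−1 ≥ 7 and N = 8.
Check: N=8 gives T = 0.1261 < 0.15; N=7 gives T = 0.1536.

N = 8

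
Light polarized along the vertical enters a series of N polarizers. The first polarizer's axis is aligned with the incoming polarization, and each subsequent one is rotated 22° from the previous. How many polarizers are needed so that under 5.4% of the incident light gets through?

First polarizer is aligned with the polarization: full transmission.
Each further stage multiplies by cos²(22°) = 0.8597.
After N polarizers: T = 0.8597^(N−1). Require T < 0.054 ⇒ N−1 > ln(0.054)/ln(0.8597) = 19.30, so N−1 ≥ 20 and N = 21.
Check: N=21 gives T = 0.0486 < 0.054; N=20 gives T = 0.05653.

N = 21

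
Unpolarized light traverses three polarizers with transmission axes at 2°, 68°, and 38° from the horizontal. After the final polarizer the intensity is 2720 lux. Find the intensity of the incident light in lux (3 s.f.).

I₀ ≈ 4.38e4 lux

Unpolarized light through the first polarizer → I₁ = ½ I₀, now polarized at 2°.
I₂ = I₁ cos²(68° − 2°) = 0.5 I₀ · cos²(66°) = 0.08272 I₀.
I₃ = I₂ cos²(38° − 68°) = 0.08272 I₀ · cos²(30°) = 0.06204 I₀.
So 2720 lux = 0.06204 I₀, giving I₀ = 2720/0.06204 = 4.384e+04 lux.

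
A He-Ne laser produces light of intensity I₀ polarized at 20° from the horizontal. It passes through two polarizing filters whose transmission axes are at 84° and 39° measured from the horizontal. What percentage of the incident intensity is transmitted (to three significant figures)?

By Malus's law, I₁ = I₀ cos²(84° − 20°) = I₀ cos²(64°) = 0.1922 I₀.
I₂ = I₁ cos²(39° − 84°) = 0.1922 I₀ · cos²(45°) = 0.09608 I₀.
That is 9.608% of the incident intensity.

≈ 9.61%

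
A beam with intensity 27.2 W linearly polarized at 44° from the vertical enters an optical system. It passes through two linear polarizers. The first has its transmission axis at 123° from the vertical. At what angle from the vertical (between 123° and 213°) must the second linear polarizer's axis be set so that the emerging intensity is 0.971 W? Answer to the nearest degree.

θ ≈ 131°

I₁ = I₀ cos²(123° − 44°) = I₀ cos²(79°) = 0.03641 I₀.
Target fraction: 0.971 / 27.2 W = 0.0357 of I₀.
Need I₂/I₀ = 0.0357, so cos²(θ − 123°) = 0.0357 / 0.03641 = 0.9805.
θ − 123° = arccos(√0.9805) = 8.0°, giving θ ≈ 123 + 8.0 = 131.0°.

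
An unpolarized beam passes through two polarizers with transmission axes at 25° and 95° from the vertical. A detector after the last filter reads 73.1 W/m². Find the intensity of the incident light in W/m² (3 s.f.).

Unpolarized light through the first polarizer → I₁ = ½ I₀, now polarized at 25°.
I₂ = I₁ cos²(95° − 25°) = 0.5 I₀ · cos²(70°) = 0.05849 I₀.
So 73.1 W/m² = 0.05849 I₀, giving I₀ = 73.1/0.05849 = 1250 W/m².

I₀ ≈ 1250 W/m²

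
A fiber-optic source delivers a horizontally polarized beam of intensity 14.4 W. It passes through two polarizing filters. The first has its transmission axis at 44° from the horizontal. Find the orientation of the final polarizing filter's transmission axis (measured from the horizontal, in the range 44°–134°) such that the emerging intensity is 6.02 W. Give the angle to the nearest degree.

θ ≈ 70°

By Malus's law, I₁ = I₀ cos²(44° − 0°) = I₀ cos²(44°) = 0.5174 I₀.
Target fraction: 6.02 / 14.4 W = 0.4181 of I₀.
Need I₂/I₀ = 0.4181, so cos²(θ − 44°) = 0.4181 / 0.5174 = 0.8079.
θ − 44° = arccos(√0.8079) = 26.0°, giving θ ≈ 44 + 26.0 = 70.0°.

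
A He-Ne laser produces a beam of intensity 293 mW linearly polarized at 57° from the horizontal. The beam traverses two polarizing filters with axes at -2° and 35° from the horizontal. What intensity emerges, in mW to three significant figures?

I₁ = 293 mW · cos²(59°) = 77.72 mW.
I₂ = I₁ · cos²(37°) = 77.72 · 0.6378 = 49.57 mW.

I ≈ 49.6 mW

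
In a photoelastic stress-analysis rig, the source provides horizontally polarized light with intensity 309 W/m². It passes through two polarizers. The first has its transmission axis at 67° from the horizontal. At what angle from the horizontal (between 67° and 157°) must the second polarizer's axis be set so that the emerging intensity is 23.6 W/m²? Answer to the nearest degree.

θ ≈ 112°

By Malus's law, I₁ = I₀ cos²(67° − 0°) = I₀ cos²(67°) = 0.1527 I₀.
Target fraction: 23.6 / 309 W/m² = 0.07638 of I₀.
Need I₂/I₀ = 0.07638, so cos²(θ − 67°) = 0.07638 / 0.1527 = 0.5003.
θ − 67° = arccos(√0.5003) = 45.0°, giving θ ≈ 67 + 45.0 = 112.0°.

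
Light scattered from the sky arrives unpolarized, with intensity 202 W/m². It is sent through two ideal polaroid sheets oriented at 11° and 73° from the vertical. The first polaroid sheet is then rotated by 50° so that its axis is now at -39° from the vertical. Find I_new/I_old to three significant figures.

I_new/I_old ≈ 0.637

Before rotation:
Unpolarized light through the first polarizer → I₁ = ½ I₀, now polarized at 11°.
I₂ = I₁ cos²(73° − 11°) = 0.5 I₀ · cos²(62°) = 0.1102 I₀.
After rotation:
Unpolarized light through the first polarizer → I₁ = ½ I₀, now polarized at -39°.
Angle between axes 1 and 2: 68°. I₂ = 0.5 I₀ · cos²(68°) = 0.07017 I₀.
Ratio = 0.07017 / 0.1102 = 0.6367.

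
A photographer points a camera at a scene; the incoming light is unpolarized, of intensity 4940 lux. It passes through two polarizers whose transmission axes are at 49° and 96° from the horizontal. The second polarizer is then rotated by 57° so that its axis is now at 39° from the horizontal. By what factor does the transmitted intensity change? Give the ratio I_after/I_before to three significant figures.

I_new/I_old ≈ 2.09

Before rotation:
Unpolarized light through the first polarizer → I₁ = ½ I₀, now polarized at 49°.
I₂ = I₁ cos²(96° − 49°) = 0.5 I₀ · cos²(47°) = 0.2326 I₀.
After rotation:
Unpolarized light through the first polarizer → I₁ = ½ I₀, now polarized at 49°.
I₂ = I₁ cos²(39° − 49°) = 0.5 I₀ · cos²(10°) = 0.4849 I₀.
Ratio = 0.4849 / 0.2326 = 2.085.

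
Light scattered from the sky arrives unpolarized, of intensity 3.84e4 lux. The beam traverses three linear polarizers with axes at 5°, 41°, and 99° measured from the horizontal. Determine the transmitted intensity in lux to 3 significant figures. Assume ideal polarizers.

I ≈ 3530 lux

Unpolarized light through the first polarizer → I₁ = 3.84e4 lux/2 = 1.92e+04 lux, polarized at 5°.
I₂ = I₁ · cos²(36°) = 1.92e+04 · 0.6545 = 1.257e+04 lux.
I₃ = I₂ · cos²(58°) = 1.257e+04 · 0.2808 = 3529 lux.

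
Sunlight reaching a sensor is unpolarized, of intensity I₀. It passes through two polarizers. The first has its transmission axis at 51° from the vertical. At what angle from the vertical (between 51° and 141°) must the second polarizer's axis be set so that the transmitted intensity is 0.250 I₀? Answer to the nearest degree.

Unpolarized light through the first polarizer → I₁ = ½ I₀, now polarized at 51°.
Need I₂/I₀ = 0.25, so cos²(θ − 51°) = 0.25 / 0.5 = 0.5.
θ − 51° = arccos(√0.5) = 45.0°, giving θ ≈ 51 + 45.0 = 96.0°.

θ ≈ 96°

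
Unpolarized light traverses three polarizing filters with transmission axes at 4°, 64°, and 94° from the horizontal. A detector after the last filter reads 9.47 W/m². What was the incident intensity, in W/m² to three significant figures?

Unpolarized light through the first polarizer → I₁ = ½ I₀, now polarized at 4°.
I₂ = I₁ cos²(64° − 4°) = 0.5 I₀ · cos²(60°) = 0.125 I₀.
I₃ = I₂ cos²(94° − 64°) = 0.125 I₀ · cos²(30°) = 0.09375 I₀.
So 9.47 W/m² = 0.09375 I₀, giving I₀ = 9.47/0.09375 = 101 W/m².

I₀ ≈ 101 W/m²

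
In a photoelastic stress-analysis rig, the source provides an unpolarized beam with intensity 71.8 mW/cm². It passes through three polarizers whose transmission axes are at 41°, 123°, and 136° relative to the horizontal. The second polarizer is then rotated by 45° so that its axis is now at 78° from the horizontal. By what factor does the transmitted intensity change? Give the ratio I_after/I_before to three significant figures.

I_new/I_old ≈ 9.74

Before rotation:
Unpolarized light through the first polarizer → I₁ = ½ I₀, now polarized at 41°.
I₂ = I₁ cos²(123° − 41°) = 0.5 I₀ · cos²(82°) = 0.009685 I₀.
I₃ = I₂ cos²(136° − 123°) = 0.009685 I₀ · cos²(13°) = 0.009195 I₀.
After rotation:
Unpolarized light through the first polarizer → I₁ = ½ I₀, now polarized at 41°.
I₂ = I₁ cos²(78° − 41°) = 0.5 I₀ · cos²(37°) = 0.3189 I₀.
I₃ = I₂ cos²(136° − 78°) = 0.3189 I₀ · cos²(58°) = 0.08955 I₀.
Ratio = 0.08955 / 0.009195 = 9.74.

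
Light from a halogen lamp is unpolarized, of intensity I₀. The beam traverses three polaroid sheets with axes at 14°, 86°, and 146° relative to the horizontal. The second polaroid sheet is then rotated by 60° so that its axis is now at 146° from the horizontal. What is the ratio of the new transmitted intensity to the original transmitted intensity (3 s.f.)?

Before rotation:
Unpolarized light through the first polarizer → I₁ = ½ I₀, now polarized at 14°.
I₂ = I₁ cos²(86° − 14°) = 0.5 I₀ · cos²(72°) = 0.04775 I₀.
I₃ = I₂ cos²(146° − 86°) = 0.04775 I₀ · cos²(60°) = 0.01194 I₀.
After rotation:
Unpolarized light through the first polarizer → I₁ = ½ I₀, now polarized at 14°.
Angle between axes 1 and 2: 48°. I₂ = 0.5 I₀ · cos²(48°) = 0.2239 I₀.
I₃ = I₂ cos²(146° − 146°) = 0.2239 I₀ · cos²(0°) = 0.2239 I₀.
Ratio = 0.2239 / 0.01194 = 18.75.

I_new/I_old ≈ 18.8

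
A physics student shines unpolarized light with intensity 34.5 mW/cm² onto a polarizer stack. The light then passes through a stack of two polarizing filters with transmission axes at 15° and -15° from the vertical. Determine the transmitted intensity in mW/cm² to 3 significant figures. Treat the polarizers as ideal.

I ≈ 12.9 mW/cm²

Unpolarized light through the first polarizer → I₁ = 34.5 mW/cm²/2 = 17.25 mW/cm², polarized at 15°.
I₂ = I₁ · cos²(30°) = 17.25 · 0.75 = 12.94 mW/cm².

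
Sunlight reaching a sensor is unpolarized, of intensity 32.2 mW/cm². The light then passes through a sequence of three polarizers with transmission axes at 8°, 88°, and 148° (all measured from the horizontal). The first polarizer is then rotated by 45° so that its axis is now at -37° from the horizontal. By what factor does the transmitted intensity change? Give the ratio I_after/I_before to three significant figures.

I_new/I_old ≈ 10.9

Before rotation:
Unpolarized light through the first polarizer → I₁ = ½ I₀, now polarized at 8°.
I₂ = I₁ cos²(88° − 8°) = 0.5 I₀ · cos²(80°) = 0.01508 I₀.
I₃ = I₂ cos²(148° − 88°) = 0.01508 I₀ · cos²(60°) = 0.003769 I₀.
After rotation:
Unpolarized light through the first polarizer → I₁ = ½ I₀, now polarized at -37°.
Angle between axes 1 and 2: 55°. I₂ = 0.5 I₀ · cos²(55°) = 0.1645 I₀.
I₃ = I₂ cos²(148° − 88°) = 0.1645 I₀ · cos²(60°) = 0.04112 I₀.
Ratio = 0.04112 / 0.003769 = 10.91.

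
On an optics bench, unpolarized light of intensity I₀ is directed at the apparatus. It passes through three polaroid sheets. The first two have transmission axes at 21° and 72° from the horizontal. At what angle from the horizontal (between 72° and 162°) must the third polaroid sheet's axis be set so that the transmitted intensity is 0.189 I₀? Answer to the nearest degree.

θ ≈ 84°

Unpolarized light through the first polarizer → I₁ = ½ I₀, now polarized at 21°.
I₂ = I₁ cos²(72° − 21°) = 0.5 I₀ · cos²(51°) = 0.198 I₀.
Need I₃/I₀ = 0.189, so cos²(θ − 72°) = 0.189 / 0.198 = 0.9544.
θ − 72° = arccos(√0.9544) = 12.3°, giving θ ≈ 72 + 12.3 = 84.3°.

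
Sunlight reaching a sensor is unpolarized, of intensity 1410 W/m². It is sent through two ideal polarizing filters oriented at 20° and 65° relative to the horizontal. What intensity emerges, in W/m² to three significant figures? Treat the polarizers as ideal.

I ≈ 353 W/m²

Unpolarized light through the first polarizer → I₁ = 1410 W/m²/2 = 705 W/m², polarized at 20°.
I₂ = I₁ · cos²(45°) = 705 · 0.5 = 352.5 W/m².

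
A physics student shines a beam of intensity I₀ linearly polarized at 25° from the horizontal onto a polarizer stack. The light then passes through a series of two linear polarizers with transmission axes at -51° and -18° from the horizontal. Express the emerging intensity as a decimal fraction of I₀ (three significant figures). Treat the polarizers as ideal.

≈ 0.0412 I₀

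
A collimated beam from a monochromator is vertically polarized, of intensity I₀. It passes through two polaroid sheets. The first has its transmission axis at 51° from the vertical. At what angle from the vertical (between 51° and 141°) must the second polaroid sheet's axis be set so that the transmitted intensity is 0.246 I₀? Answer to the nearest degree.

θ ≈ 89°

I₁ = I₀ cos²(51° − 0°) = I₀ cos²(51°) = 0.396 I₀.
Need I₂/I₀ = 0.246, so cos²(θ − 51°) = 0.246 / 0.396 = 0.6211.
θ − 51° = arccos(√0.6211) = 38.0°, giving θ ≈ 51 + 38.0 = 89.0°.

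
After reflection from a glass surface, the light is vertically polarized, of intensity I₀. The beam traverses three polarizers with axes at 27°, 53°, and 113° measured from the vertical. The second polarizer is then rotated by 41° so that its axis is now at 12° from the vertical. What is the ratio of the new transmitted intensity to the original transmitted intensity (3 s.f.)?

Before rotation:
By Malus's law, I₁ = I₀ cos²(27° − 0°) = I₀ cos²(27°) = 0.7939 I₀.
I₂ = I₁ cos²(53° − 27°) = 0.7939 I₀ · cos²(26°) = 0.6413 I₀.
I₃ = I₂ cos²(113° − 53°) = 0.6413 I₀ · cos²(60°) = 0.1603 I₀.
After rotation:
I₁ = I₀ cos²(27° − 0°) = I₀ cos²(27°) = 0.7939 I₀.
I₂ = I₁ cos²(12° − 27°) = 0.7939 I₀ · cos²(15°) = 0.7407 I₀.
Angle between axes 2 and 3: 79°. I₃ = 0.7407 I₀ · cos²(79°) = 0.02697 I₀.
Ratio = 0.02697 / 0.1603 = 0.1682.

I_new/I_old ≈ 0.168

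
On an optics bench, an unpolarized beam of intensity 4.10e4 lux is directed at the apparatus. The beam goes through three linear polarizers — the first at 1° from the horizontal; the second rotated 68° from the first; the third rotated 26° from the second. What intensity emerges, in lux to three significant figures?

Unpolarized light through the first polarizer → I₁ = 4.10e4 lux/2 = 2.05e+04 lux, polarized at 1°.
I₂ = I₁ · cos²(68°) = 2.05e+04 · 0.1403 = 2877 lux.
I₃ = I₂ · cos²(26°) = 2877 · 0.8078 = 2324 lux.

I ≈ 2320 lux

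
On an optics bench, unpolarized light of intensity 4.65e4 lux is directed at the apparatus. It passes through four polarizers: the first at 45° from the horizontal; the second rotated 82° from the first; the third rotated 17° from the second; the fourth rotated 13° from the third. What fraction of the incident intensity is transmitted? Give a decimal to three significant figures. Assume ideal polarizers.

Unpolarized light through the first polarizer → I₁ = 4.65e4 lux/2 = 2.325e+04 lux, polarized at 45°.
I₂ = I₁ · cos²(82°) = 2.325e+04 · 0.01937 = 450.3 lux.
I₃ = I₂ · cos²(17°) = 450.3 · 0.9145 = 411.8 lux.
I₄ = I₃ · cos²(13°) = 411.8 · 0.9494 = 391 lux.
Transmitted fraction = 0.008409.

I/I₀ ≈ 0.00841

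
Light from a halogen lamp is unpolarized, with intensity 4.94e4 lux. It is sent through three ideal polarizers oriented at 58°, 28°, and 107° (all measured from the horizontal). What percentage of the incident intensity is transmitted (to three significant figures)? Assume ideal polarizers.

Unpolarized light through the first polarizer → I₁ = 4.94e4 lux/2 = 2.47e+04 lux, polarized at 58°.
I₂ = I₁ · cos²(30°) = 2.47e+04 · 0.75 = 1.853e+04 lux.
I₃ = I₂ · cos²(79°) = 1.853e+04 · 0.03641 = 674.5 lux.
That is 1.365% of the incident intensity.

≈ 1.37%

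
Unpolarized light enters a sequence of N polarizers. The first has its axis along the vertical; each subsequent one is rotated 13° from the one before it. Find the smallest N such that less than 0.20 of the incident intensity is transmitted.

First polarizer halves the unpolarized light: factor 1/2.
Each further stage multiplies by cos²(13°) = 0.9494.
After N polarizers: T = 0.5·0.9494^(N−1). Require T < 0.20 ⇒ N−1 > ln(0.20/0.5)/ln(0.9494) = 17.65, so N−1 ≥ 18 and N = 19.
Check: N=19 gives T = 0.1964 < 0.20; N=18 gives T = 0.2068.

N = 19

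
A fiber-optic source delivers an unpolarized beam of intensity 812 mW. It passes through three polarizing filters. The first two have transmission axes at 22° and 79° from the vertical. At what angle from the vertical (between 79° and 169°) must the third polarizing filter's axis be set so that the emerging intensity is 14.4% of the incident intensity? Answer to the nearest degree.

θ ≈ 89°

Unpolarized light through the first polarizer → I₁ = ½ I₀, now polarized at 22°.
I₂ = I₁ cos²(79° − 22°) = 0.5 I₀ · cos²(57°) = 0.1483 I₀.
Need I₃/I₀ = 0.144, so cos²(θ − 79°) = 0.144 / 0.1483 = 0.9709.
θ − 79° = arccos(√0.9709) = 9.8°, giving θ ≈ 79 + 9.8 = 88.8°.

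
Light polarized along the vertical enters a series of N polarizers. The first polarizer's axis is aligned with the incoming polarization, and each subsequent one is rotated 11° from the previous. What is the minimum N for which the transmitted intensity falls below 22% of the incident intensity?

First polarizer is aligned with the polarization: full transmission.
Each further stage multiplies by cos²(11°) = 0.9636.
After N polarizers: T = 0.9636^(N−1). Require T < 0.22 ⇒ N−1 > ln(0.22)/ln(0.9636) = 40.83, so N−1 ≥ 41 and N = 42.
Check: N=42 gives T = 0.2186 < 0.22; N=41 gives T = 0.2268.

N = 42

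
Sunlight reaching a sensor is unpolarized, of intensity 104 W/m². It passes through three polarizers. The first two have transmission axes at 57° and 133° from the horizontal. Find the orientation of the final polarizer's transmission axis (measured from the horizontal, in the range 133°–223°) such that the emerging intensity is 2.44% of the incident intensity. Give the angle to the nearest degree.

Unpolarized light through the first polarizer → I₁ = ½ I₀, now polarized at 57°.
I₂ = I₁ cos²(133° − 57°) = 0.5 I₀ · cos²(76°) = 0.02926 I₀.
Need I₃/I₀ = 0.0244, so cos²(θ − 133°) = 0.0244 / 0.02926 = 0.8338.
θ − 133° = arccos(√0.8338) = 24.1°, giving θ ≈ 133 + 24.1 = 157.1°.

θ ≈ 157°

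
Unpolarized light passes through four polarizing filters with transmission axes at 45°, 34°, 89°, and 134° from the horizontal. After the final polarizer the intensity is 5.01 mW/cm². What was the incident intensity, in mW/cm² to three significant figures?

I₀ ≈ 63.2 mW/cm²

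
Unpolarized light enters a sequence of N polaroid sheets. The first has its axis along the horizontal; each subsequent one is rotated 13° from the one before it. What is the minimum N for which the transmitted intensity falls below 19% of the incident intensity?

N = 20

First polarizer halves the unpolarized light: factor 1/2.
Each further stage multiplies by cos²(13°) = 0.9494.
After N polarizers: T = 0.5·0.9494^(N−1). Require T < 0.19 ⇒ N−1 > ln(0.19/0.5)/ln(0.9494) = 18.63, so N−1 ≥ 19 and N = 20.
Check: N=20 gives T = 0.1864 < 0.19; N=19 gives T = 0.1964.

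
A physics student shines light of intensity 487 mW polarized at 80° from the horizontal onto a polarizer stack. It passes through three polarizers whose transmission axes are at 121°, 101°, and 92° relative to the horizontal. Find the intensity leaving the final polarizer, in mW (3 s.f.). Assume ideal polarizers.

I ≈ 239 mW

I₁ = 487 mW · cos²(41°) = 277.4 mW.
I₂ = I₁ · cos²(20°) = 277.4 · 0.883 = 244.9 mW.
I₃ = I₂ · cos²(9°) = 244.9 · 0.9755 = 238.9 mW.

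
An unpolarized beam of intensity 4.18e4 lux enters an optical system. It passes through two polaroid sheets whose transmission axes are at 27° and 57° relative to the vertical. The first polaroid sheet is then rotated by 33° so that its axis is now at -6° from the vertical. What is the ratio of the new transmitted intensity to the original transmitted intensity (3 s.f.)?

I_new/I_old ≈ 0.275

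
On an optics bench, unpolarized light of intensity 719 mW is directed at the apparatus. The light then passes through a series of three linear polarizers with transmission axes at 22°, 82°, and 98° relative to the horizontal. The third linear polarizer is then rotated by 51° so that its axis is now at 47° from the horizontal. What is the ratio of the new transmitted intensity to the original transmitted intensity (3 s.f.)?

Before rotation:
Unpolarized light through the first polarizer → I₁ = ½ I₀, now polarized at 22°.
I₂ = I₁ cos²(82° − 22°) = 0.5 I₀ · cos²(60°) = 0.125 I₀.
I₃ = I₂ cos²(98° − 82°) = 0.125 I₀ · cos²(16°) = 0.1155 I₀.
After rotation:
Unpolarized light through the first polarizer → I₁ = ½ I₀, now polarized at 22°.
I₂ = I₁ cos²(82° − 22°) = 0.5 I₀ · cos²(60°) = 0.125 I₀.
I₃ = I₂ cos²(47° − 82°) = 0.125 I₀ · cos²(35°) = 0.08388 I₀.
Ratio = 0.08388 / 0.1155 = 0.7262.

I_new/I_old ≈ 0.726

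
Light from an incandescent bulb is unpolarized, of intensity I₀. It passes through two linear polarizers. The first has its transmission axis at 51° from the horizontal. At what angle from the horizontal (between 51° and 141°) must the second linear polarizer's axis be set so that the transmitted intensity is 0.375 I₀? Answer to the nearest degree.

θ ≈ 81°

Unpolarized light through the first polarizer → I₁ = ½ I₀, now polarized at 51°.
Need I₂/I₀ = 0.375, so cos²(θ − 51°) = 0.375 / 0.5 = 0.75.
θ − 51° = arccos(√0.75) = 30.0°, giving θ ≈ 51 + 30.0 = 81.0°.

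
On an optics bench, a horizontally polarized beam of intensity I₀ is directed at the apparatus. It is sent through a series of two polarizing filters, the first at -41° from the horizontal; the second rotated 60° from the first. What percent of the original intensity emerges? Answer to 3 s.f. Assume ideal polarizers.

≈ 14.2%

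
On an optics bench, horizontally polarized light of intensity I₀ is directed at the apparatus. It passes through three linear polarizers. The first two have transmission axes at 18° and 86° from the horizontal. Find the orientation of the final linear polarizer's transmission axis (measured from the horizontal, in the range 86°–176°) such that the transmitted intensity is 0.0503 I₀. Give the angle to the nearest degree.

By Malus's law, I₁ = I₀ cos²(18° − 0°) = I₀ cos²(18°) = 0.9045 I₀.
I₂ = I₁ cos²(86° − 18°) = 0.9045 I₀ · cos²(68°) = 0.1269 I₀.
Need I₃/I₀ = 0.0503, so cos²(θ − 86°) = 0.0503 / 0.1269 = 0.3963.
θ − 86° = arccos(√0.3963) = 51.0°, giving θ ≈ 86 + 51.0 = 137.0°.

θ ≈ 137°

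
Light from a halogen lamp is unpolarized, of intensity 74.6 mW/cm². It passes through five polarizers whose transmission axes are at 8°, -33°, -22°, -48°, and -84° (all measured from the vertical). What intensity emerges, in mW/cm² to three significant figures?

Unpolarized light through the first polarizer → I₁ = 74.6 mW/cm²/2 = 37.3 mW/cm², polarized at 8°.
I₂ = I₁ · cos²(41°) = 37.3 · 0.5696 = 21.25 mW/cm².
I₃ = I₂ · cos²(11°) = 21.25 · 0.9636 = 20.47 mW/cm².
I₄ = I₃ · cos²(26°) = 20.47 · 0.8078 = 16.54 mW/cm².
I₅ = I₄ · cos²(36°) = 16.54 · 0.6545 = 10.82 mW/cm².

I ≈ 10.8 mW/cm²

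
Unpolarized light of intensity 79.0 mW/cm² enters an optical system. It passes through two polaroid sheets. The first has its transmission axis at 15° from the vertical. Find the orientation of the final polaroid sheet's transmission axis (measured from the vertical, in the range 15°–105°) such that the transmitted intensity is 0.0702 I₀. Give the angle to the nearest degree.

θ ≈ 83°

Unpolarized light through the first polarizer → I₁ = ½ I₀, now polarized at 15°.
Need I₂/I₀ = 0.0702, so cos²(θ − 15°) = 0.0702 / 0.5 = 0.1404.
θ − 15° = arccos(√0.1404) = 68.0°, giving θ ≈ 15 + 68.0 = 83.0°.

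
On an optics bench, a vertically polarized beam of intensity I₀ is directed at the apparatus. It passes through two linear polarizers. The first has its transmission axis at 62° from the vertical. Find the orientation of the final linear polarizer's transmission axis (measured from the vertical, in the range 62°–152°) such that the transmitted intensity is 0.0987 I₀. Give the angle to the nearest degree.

By Malus's law, I₁ = I₀ cos²(62° − 0°) = I₀ cos²(62°) = 0.2204 I₀.
Need I₂/I₀ = 0.0987, so cos²(θ − 62°) = 0.0987 / 0.2204 = 0.4478.
θ − 62° = arccos(√0.4478) = 48.0°, giving θ ≈ 62 + 48.0 = 110.0°.

θ ≈ 110°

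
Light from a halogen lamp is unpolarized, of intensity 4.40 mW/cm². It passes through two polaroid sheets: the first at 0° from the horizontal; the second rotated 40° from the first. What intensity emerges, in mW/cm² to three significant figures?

Unpolarized light through the first polarizer → I₁ = 4.40 mW/cm²/2 = 2.2 mW/cm², polarized at 0°.
I₂ = I₁ · cos²(40°) = 2.2 · 0.5868 = 1.291 mW/cm².

I ≈ 1.29 mW/cm²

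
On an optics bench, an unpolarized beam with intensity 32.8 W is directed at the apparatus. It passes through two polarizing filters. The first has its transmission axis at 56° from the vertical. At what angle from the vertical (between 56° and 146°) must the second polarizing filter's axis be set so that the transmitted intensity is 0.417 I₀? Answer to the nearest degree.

Unpolarized light through the first polarizer → I₁ = ½ I₀, now polarized at 56°.
Need I₂/I₀ = 0.417, so cos²(θ − 56°) = 0.417 / 0.5 = 0.834.
θ − 56° = arccos(√0.834) = 24.0°, giving θ ≈ 56 + 24.0 = 80.0°.

θ ≈ 80°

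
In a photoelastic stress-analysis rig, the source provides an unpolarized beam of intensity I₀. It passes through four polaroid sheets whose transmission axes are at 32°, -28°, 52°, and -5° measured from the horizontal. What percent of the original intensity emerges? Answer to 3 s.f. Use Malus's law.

≈ 0.112%

Unpolarized light through the first polarizer → I₁ = ½ I₀, now polarized at 32°.
I₂ = I₁ cos²(-28° − 32°) = 0.5 I₀ · cos²(60°) = 0.125 I₀.
I₃ = I₂ cos²(52° + 28°) = 0.125 I₀ · cos²(80°) = 0.003769 I₀.
I₄ = I₃ cos²(-5° − 52°) = 0.003769 I₀ · cos²(57°) = 0.001118 I₀.
That is 0.1118% of the incident intensity.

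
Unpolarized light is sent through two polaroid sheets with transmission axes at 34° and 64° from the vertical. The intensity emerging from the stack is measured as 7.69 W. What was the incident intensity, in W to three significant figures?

I₀ ≈ 20.5 W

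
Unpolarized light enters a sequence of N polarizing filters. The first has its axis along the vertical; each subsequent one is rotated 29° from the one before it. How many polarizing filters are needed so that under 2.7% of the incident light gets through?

N = 12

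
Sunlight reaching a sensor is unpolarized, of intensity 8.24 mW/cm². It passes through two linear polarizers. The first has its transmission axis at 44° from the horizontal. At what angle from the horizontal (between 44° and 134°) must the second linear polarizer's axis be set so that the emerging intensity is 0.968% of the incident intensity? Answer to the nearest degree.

θ ≈ 126°

Unpolarized light through the first polarizer → I₁ = ½ I₀, now polarized at 44°.
Need I₂/I₀ = 0.00968, so cos²(θ − 44°) = 0.00968 / 0.5 = 0.01936.
θ − 44° = arccos(√0.01936) = 82.0°, giving θ ≈ 44 + 82.0 = 126.0°.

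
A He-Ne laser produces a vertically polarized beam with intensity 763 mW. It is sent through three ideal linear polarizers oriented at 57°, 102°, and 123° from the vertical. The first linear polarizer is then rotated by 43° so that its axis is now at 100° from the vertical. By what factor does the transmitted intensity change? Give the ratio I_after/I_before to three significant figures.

I_new/I_old ≈ 0.203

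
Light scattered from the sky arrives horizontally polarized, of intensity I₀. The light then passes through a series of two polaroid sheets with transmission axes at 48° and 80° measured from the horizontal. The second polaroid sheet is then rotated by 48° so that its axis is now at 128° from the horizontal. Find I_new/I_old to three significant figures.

Before rotation:
I₁ = I₀ cos²(48° − 0°) = I₀ cos²(48°) = 0.4477 I₀.
I₂ = I₁ cos²(80° − 48°) = 0.4477 I₀ · cos²(32°) = 0.322 I₀.
After rotation:
I₁ = I₀ cos²(48° − 0°) = I₀ cos²(48°) = 0.4477 I₀.
I₂ = I₁ cos²(128° − 48°) = 0.4477 I₀ · cos²(80°) = 0.0135 I₀.
Ratio = 0.0135 / 0.322 = 0.04193.

I_new/I_old ≈ 0.0419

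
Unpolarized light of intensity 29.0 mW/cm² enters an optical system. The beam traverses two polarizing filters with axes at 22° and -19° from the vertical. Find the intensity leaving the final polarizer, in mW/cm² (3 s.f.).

Unpolarized light through the first polarizer → I₁ = 29.0 mW/cm²/2 = 14.5 mW/cm², polarized at 22°.
I₂ = I₁ · cos²(41°) = 14.5 · 0.5696 = 8.259 mW/cm².

I ≈ 8.26 mW/cm²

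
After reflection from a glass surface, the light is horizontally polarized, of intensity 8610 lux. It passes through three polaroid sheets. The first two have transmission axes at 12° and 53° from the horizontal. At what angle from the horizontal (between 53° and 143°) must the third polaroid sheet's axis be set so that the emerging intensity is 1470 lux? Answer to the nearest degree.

By Malus's law, I₁ = I₀ cos²(12° − 0°) = I₀ cos²(12°) = 0.9568 I₀.
I₂ = I₁ cos²(53° − 12°) = 0.9568 I₀ · cos²(41°) = 0.545 I₀.
Target fraction: 1470 / 8610 lux = 0.1707 of I₀.
Need I₃/I₀ = 0.1707, so cos²(θ − 53°) = 0.1707 / 0.545 = 0.3133.
θ − 53° = arccos(√0.3133) = 56.0°, giving θ ≈ 53 + 56.0 = 109.0°.

θ ≈ 109°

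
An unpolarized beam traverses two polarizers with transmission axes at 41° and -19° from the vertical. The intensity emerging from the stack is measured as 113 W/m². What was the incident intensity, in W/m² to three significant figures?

Unpolarized light through the first polarizer → I₁ = ½ I₀, now polarized at 41°.
I₂ = I₁ cos²(-19° − 41°) = 0.5 I₀ · cos²(60°) = 0.125 I₀.
So 113 W/m² = 0.125 I₀, giving I₀ = 113/0.125 = 904 W/m².

I₀ ≈ 904 W/m²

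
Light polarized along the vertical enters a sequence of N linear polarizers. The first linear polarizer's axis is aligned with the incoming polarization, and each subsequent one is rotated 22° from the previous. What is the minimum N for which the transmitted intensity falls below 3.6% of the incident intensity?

First polarizer is aligned with the polarization: full transmission.
Each further stage multiplies by cos²(22°) = 0.8597.
After N polarizers: T = 0.8597^(N−1). Require T < 0.036 ⇒ N−1 > ln(0.036)/ln(0.8597) = 21.98, so N−1 ≥ 22 and N = 23.
Check: N=23 gives T = 0.03592 < 0.036; N=22 gives T = 0.04178.

N = 23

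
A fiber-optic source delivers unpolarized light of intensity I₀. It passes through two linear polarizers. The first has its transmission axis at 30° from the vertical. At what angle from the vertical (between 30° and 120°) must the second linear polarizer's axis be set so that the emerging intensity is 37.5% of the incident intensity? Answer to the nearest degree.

θ ≈ 60°

Unpolarized light through the first polarizer → I₁ = ½ I₀, now polarized at 30°.
Need I₂/I₀ = 0.375, so cos²(θ − 30°) = 0.375 / 0.5 = 0.75.
θ − 30° = arccos(√0.75) = 30.0°, giving θ ≈ 30 + 30.0 = 60.0°.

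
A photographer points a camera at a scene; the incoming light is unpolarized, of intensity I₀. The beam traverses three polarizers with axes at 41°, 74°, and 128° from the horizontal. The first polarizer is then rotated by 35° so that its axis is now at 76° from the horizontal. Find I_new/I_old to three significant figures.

Before rotation:
Unpolarized light through the first polarizer → I₁ = ½ I₀, now polarized at 41°.
I₂ = I₁ cos²(74° − 41°) = 0.5 I₀ · cos²(33°) = 0.3517 I₀.
I₃ = I₂ cos²(128° − 74°) = 0.3517 I₀ · cos²(54°) = 0.1215 I₀.
After rotation:
Unpolarized light through the first polarizer → I₁ = ½ I₀, now polarized at 76°.
I₂ = I₁ cos²(74° − 76°) = 0.5 I₀ · cos²(2°) = 0.4994 I₀.
I₃ = I₂ cos²(128° − 74°) = 0.4994 I₀ · cos²(54°) = 0.1725 I₀.
Ratio = 0.1725 / 0.1215 = 1.42.

I_new/I_old ≈ 1.42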